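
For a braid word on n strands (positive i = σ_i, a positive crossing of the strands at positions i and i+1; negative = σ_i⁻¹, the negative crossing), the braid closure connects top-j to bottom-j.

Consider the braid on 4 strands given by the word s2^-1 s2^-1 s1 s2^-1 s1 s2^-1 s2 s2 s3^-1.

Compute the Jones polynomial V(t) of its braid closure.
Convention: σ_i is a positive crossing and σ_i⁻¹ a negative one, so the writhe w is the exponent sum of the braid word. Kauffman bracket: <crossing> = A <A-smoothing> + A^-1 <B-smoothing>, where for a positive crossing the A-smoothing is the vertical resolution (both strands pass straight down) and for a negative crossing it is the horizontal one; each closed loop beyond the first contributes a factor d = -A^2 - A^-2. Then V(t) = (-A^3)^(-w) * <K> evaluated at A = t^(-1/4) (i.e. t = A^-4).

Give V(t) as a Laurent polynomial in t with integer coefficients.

t^2 - t + 1 - t^-1 + t^-2

Derivation:
The presented braid s2^-1 s2^-1 s1 s2^-1 s1 s2^-1 s2 s2 s3^-1 on 4 strands reduces by inverse Markov moves (closure unchanged at each step):
  Destabilize: the word has the form β·s3^-1 where s3^-1 occurs only as the final letter (β ∈ B_3); drop it and the last strand → 3 strands.
  Deconjugate: the word is γ·β·γ⁻¹ with γ = s2^-1 s2^-1 (prefix) and γ⁻¹ = s2 s2 (suffix); strip both.
Reduced to β = s1 s2^-1 s1 s2^-1 on 3 strands, 4 crossings.
Compute on β:
Braid: s1 s2^-1 s1 s2^-1 on 3 strands, 4 crossings.
Writhe w = (#positive) - (#negative) = 2 - 2 = 0.
Enumerate smoothing states for the bracket polynomial. There are 2^4 = 16 states.
Smooth each crossing (0=||, 1=⌣⌢); contribution A^(Σ sign_k(1-2s_k)) * d^(L-1).
  state 0000: A-exp=+0, loops=3, term = A^0 * d^2
  state 0001: A-exp=+2, loops=2, term = A^2 * d^1
  state 0010: A-exp=-2, loops=2, term = A^-2 * d^1
  state 0011: A-exp=+0, loops=1, term = A^0 * d^0
  state 0100: A-exp=+2, loops=2, term = A^2 * d^1
  state 0101: A-exp=+4, loops=3, term = A^4 * d^2
  state 0110: A-exp=+0, loops=1, term = A^0 * d^0
  state 0111: A-exp=+2, loops=2, term = A^2 * d^1
  state 1000: A-exp=-2, loops=2, term = A^-2 * d^1
  state 1001: A-exp=+0, loops=1, term = A^0 * d^0
  state 1010: A-exp=-4, loops=3, term = A^-4 * d^2
  state 1011: A-exp=-2, loops=2, term = A^-2 * d^1
  state 1100: A-exp=+0, loops=1, term = A^0 * d^0
  state 1101: A-exp=+2, loops=2, term = A^2 * d^1
  state 1110: A-exp=-2, loops=2, term = A^-2 * d^1
  state 1111: A-exp=+0, loops=1, term = A^0 * d^0
Collect the terms by A-exponent (count of states per loop number):
Powers of d = -A^2 - A^-2: d^2 = A^4 + 2 + A^-4.
  A^4 * (d^2) = A^8 + 2*A^4 + 1
  A^2 * (4*d) = -4*A^4 - 4
  A^0 * (5 + d^2) = A^4 + 7 + A^-4
  A^-2 * (4*d) = -4 - 4*A^-4
  A^-4 * (d^2) = 1 + 2*A^-4 + A^-8
Summing the groups: <K> = A^8 - A^4 + 1 - A^-4 + A^-8
Normalise by the writhe: (-A^3)^(-w) = (-A^3)^(0) = 1, so f(A) = 1 * <K> = A^8 - A^4 + 1 - A^-4 + A^-8.
Substitute A = t^(-1/4), i.e. A^e → t^(-e/4): V(t) = t^2 - t + 1 - t^-1 + t^-2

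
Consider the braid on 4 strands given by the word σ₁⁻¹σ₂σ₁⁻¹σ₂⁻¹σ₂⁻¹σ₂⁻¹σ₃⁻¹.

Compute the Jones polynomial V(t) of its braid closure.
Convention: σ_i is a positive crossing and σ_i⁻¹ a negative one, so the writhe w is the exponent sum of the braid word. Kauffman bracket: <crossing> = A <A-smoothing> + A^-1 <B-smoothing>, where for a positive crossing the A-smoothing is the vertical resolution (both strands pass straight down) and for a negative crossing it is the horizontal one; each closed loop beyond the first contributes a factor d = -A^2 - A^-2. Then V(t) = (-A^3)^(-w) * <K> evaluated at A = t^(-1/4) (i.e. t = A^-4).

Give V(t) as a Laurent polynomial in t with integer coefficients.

The presented braid s1^-1 s2 s1^-1 s2^-1 s2^-1 s2^-1 s3^-1 on 4 strands reduces by inverse Markov moves (closure unchanged at each step):
  Destabilize: the word has the form β·s3^-1 where s3^-1 occurs only as the final letter (β ∈ B_3); drop it and the last strand → 3 strands.
Reduced to β = s1^-1 s2 s1^-1 s2^-1 s2^-1 s2^-1 on 3 strands, 6 crossings.
Compute on β:
Braid: s1^-1 s2 s1^-1 s2^-1 s2^-1 s2^-1 on 3 strands, 6 crossings.
Writhe w = (#positive) - (#negative) = 1 - 5 = -4.
State-sum expansion of <K>. There are 2^6 = 64 states.
Each crossing splits two ways (0=vertical, 1=horizontal). The state's weight is A^(#A-smoothings - #B-smoothings) * d^(loops - 1).
Tabulate the states by total A-exponent and number of loops L (A-exp: L × count):
  A^6: L=4 ×1
  A^4: L=3 ×6
  A^2: L=2 ×12, L=4 ×3
  A^0: L=1 ×9, L=3 ×10, L=5 ×1
  A^-2: L=2 ×12, L=4 ×3
  A^-4: L=1 ×2, L=3 ×4
  A^-6: L=2 ×1
Each group contributes A^e * Σ count * d^(L-1):
Powers of d = -A^2 - A^-2: d^2 = A^4 + 2 + A^-4; d^3 = -A^6 - 3*A^2 - 3*A^-2 - A^-6; d^4 = A^8 + 4*A^4 + 6 + 4*A^-4 + A^-8.
  A^6 * (d^3) = -A^12 - 3*A^8 - 3*A^4 - 1
  A^4 * (6*d^2) = 6*A^8 + 12*A^4 + 6
  A^2 * (12*d + 3*d^3) = -3*A^8 - 21*A^4 - 21 - 3*A^-4
  A^0 * (9 + 10*d^2 + d^4) = A^8 + 14*A^4 + 35 + 14*A^-4 + A^-8
  A^-2 * (12*d + 3*d^3) = -3*A^4 - 21 - 21*A^-4 - 3*A^-8
  A^-4 * (2 + 4*d^2) = 4 + 10*A^-4 + 4*A^-8
  A^-6 * (d) = -A^-4 - A^-8
Summing the groups: <K> = -A^12 + A^8 - A^4 + 2 - A^-4 + A^-8
Normalise by the writhe: (-A^3)^(-w) = (-A^3)^(4) = A^12, so f(A) = A^12 * <K> = -A^24 + A^20 - A^16 + 2*A^12 - A^8 + A^4.
Substitute A = t^(-1/4), i.e. A^e → t^(-e/4): V(t) = t^-1 - t^-2 + 2*t^-3 - t^-4 + t^-5 - t^-6

Answer: t^-1 - t^-2 + 2*t^-3 - t^-4 + t^-5 - t^-6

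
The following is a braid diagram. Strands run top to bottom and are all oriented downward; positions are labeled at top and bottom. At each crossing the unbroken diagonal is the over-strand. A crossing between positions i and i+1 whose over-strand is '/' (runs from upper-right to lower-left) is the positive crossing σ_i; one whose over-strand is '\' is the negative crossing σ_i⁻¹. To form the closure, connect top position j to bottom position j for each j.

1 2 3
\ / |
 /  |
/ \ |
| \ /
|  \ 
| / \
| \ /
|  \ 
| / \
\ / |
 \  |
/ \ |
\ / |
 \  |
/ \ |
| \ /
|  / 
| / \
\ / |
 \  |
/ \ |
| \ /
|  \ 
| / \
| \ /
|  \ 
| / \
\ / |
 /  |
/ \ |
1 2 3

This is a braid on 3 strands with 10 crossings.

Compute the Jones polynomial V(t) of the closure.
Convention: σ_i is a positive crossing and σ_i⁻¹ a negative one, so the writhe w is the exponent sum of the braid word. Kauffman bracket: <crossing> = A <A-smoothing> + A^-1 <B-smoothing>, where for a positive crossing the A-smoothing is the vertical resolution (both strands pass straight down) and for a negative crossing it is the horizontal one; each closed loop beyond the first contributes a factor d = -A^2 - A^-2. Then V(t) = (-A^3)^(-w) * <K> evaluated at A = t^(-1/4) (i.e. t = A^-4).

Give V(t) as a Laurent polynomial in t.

Reading the diagram top to bottom ('/'-over between positions i,i+1 = s_i, '\'-over = s_i^-1): braid word = s1 s2^-1 s2^-1 s1^-1 s1^-1 s2 s1^-1 s2^-1 s2^-1 s1.
Braid: s1 s2^-1 s2^-1 s1^-1 s1^-1 s2 s1^-1 s2^-1 s2^-1 s1 on 3 strands, 10 crossings.
Writhe w = (#positive) - (#negative) = 3 - 7 = -4.
State-sum expansion of <K>. There are 2^10 = 1024 states.
Each crossing splits two ways (0=vertical, 1=horizontal). The state's weight is A^(#A-smoothings - #B-smoothings) * d^(loops - 1).
Tabulate the states by total A-exponent and number of loops L (A-exp: L × count):
  A^10: L=6 ×1
  A^8: L=5 ×10
  A^6: L=4 ×43, L=6 ×2
  A^4: L=3 ×98, L=5 ×22
  A^2: L=2 ×118, L=4 ×88, L=6 ×4
  A^0: L=1 ×60, L=3 ×162, L=5 ×30
  A^-2: L=2 ×128, L=4 ×79, L=6 ×3
  A^-4: L=1 ×23, L=3 ×84, L=5 ×13
  A^-6: L=2 ×27, L=4 ×18
  A^-8: L=1 ×2, L=3 ×8
  A^-10: L=2 ×1
Each group contributes A^e * Σ count * d^(L-1):
Powers of d = -A^2 - A^-2: d^2 = A^4 + 2 + A^-4; d^3 = -A^6 - 3*A^2 - 3*A^-2 - A^-6; d^4 = A^8 + 4*A^4 + 6 + 4*A^-4 + A^-8; d^5 = -A^10 - 5*A^6 - 10*A^2 - 10*A^-2 - 5*A^-6 - A^-10.
  A^10 * (d^5) = -A^20 - 5*A^16 - 10*A^12 - 10*A^8 - 5*A^4 - 1
  A^8 * (10*d^4) = 10*A^16 + 40*A^12 + 60*A^8 + 40*A^4 + 10
  A^6 * (43*d^3 + 2*d^5) = -2*A^16 - 53*A^12 - 149*A^8 - 149*A^4 - 53 - 2*A^-4
  A^4 * (98*d^2 + 22*d^4) = 22*A^12 + 186*A^8 + 328*A^4 + 186 + 22*A^-4
  A^2 * (118*d + 88*d^3 + 4*d^5) = -4*A^12 - 108*A^8 - 422*A^4 - 422 - 108*A^-4 - 4*A^-8
  A^0 * (60 + 162*d^2 + 30*d^4) = 30*A^8 + 282*A^4 + 564 + 282*A^-4 + 30*A^-8
  A^-2 * (128*d + 79*d^3 + 3*d^5) = -3*A^8 - 94*A^4 - 395 - 395*A^-4 - 94*A^-8 - 3*A^-12
  A^-4 * (23 + 84*d^2 + 13*d^4) = 13*A^4 + 136 + 269*A^-4 + 136*A^-8 + 13*A^-12
  A^-6 * (27*d + 18*d^3) = -18 - 81*A^-4 - 81*A^-8 - 18*A^-12
  A^-8 * (2 + 8*d^2) = 8*A^-4 + 18*A^-8 + 8*A^-12
  A^-10 * (d) = -A^-8 - A^-12
Summing the groups: <K> = -A^20 + 3*A^16 - 5*A^12 + 6*A^8 - 7*A^4 + 7 - 5*A^-4 + 4*A^-8 - A^-12
Normalise by the writhe: (-A^3)^(-w) = (-A^3)^(4) = A^12, so f(A) = A^12 * <K> = -A^32 + 3*A^28 - 5*A^24 + 6*A^20 - 7*A^16 + 7*A^12 - 5*A^8 + 4*A^4 - 1.
Substitute A = t^(-1/4), i.e. A^e → t^(-e/4): V(t) = -1 + 4*t^-1 - 5*t^-2 + 7*t^-3 - 7*t^-4 + 6*t^-5 - 5*t^-6 + 3*t^-7 - t^-8

Answer: -1 + 4*t^-1 - 5*t^-2 + 7*t^-3 - 7*t^-4 + 6*t^-5 - 5*t^-6 + 3*t^-7 - t^-8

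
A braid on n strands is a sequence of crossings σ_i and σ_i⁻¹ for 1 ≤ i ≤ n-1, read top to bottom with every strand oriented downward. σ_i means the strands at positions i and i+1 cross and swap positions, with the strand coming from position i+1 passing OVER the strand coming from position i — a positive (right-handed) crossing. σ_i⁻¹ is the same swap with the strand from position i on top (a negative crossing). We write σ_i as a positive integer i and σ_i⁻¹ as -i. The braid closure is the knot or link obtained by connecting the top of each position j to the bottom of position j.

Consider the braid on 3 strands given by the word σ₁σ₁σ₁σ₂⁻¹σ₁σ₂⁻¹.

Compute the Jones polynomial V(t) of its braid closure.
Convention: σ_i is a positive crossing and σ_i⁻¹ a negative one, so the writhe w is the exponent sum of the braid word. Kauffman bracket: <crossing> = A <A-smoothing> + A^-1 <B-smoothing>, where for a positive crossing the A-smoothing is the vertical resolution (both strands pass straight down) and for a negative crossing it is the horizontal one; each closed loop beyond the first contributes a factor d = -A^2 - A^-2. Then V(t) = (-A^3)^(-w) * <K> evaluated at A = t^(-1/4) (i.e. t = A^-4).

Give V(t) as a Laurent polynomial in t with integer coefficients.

t^5 - 2*t^4 + 2*t^3 - 2*t^2 + 2*t - 1 + t^-1

Derivation:
Braid: s1 s1 s1 s2^-1 s1 s2^-1 on 3 strands, 6 crossings.
Writhe w = (#positive) - (#negative) = 4 - 2 = 2.
State-sum expansion of <K>. There are 2^6 = 64 states.
For each crossing: s=0 is the vertical smoothing, s=1 horizontal. Crossing k contributes A^(sign_k * (1 - 2*s_k)); loop factor d = -A^2 - A^-2.
Tabulate the states by total A-exponent and number of loops L (A-exp: L × count):
  A^6: L=3 ×1
  A^4: L=2 ×6
  A^2: L=1 ×11, L=3 ×4
  A^0: L=2 ×19, L=4 ×1
  A^-2: L=3 ×15
  A^-4: L=4 ×6
  A^-6: L=5 ×1
Each group contributes A^e * Σ count * d^(L-1):
Powers of d = -A^2 - A^-2: d^2 = A^4 + 2 + A^-4; d^3 = -A^6 - 3*A^2 - 3*A^-2 - A^-6; d^4 = A^8 + 4*A^4 + 6 + 4*A^-4 + A^-8.
  A^6 * (d^2) = A^10 + 2*A^6 + A^2
  A^4 * (6*d) = -6*A^6 - 6*A^2
  A^2 * (11 + 4*d^2) = 4*A^6 + 19*A^2 + 4*A^-2
  A^0 * (19*d + d^3) = -A^6 - 22*A^2 - 22*A^-2 - A^-6
  A^-2 * (15*d^2) = 15*A^2 + 30*A^-2 + 15*A^-6
  A^-4 * (6*d^3) = -6*A^2 - 18*A^-2 - 18*A^-6 - 6*A^-10
  A^-6 * (d^4) = A^2 + 4*A^-2 + 6*A^-6 + 4*A^-10 + A^-14
Summing the groups: <K> = A^10 - A^6 + 2*A^2 - 2*A^-2 + 2*A^-6 - 2*A^-10 + A^-14
Normalise by the writhe: (-A^3)^(-w) = (-A^3)^(-2) = A^-6, so f(A) = A^-6 * <K> = A^4 - 1 + 2*A^-4 - 2*A^-8 + 2*A^-12 - 2*A^-16 + A^-20.
Substitute A = t^(-1/4), i.e. A^e → t^(-e/4): V(t) = t^5 - 2*t^4 + 2*t^3 - 2*t^2 + 2*t - 1 + t^-1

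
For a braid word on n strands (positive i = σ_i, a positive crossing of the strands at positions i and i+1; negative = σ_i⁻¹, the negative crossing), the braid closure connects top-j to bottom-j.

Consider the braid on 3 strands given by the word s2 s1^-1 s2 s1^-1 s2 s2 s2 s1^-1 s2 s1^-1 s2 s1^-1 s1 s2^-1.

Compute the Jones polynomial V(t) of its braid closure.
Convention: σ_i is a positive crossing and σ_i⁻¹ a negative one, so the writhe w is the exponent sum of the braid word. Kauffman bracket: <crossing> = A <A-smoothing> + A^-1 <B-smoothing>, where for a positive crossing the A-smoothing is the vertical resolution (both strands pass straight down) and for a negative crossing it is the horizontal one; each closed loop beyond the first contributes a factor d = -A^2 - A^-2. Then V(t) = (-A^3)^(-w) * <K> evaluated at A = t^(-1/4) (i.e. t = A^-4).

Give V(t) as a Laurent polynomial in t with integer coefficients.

The presented braid s2 s1^-1 s2 s1^-1 s2 s2 s2 s1^-1 s2 s1^-1 s2 s1^-1 s1 s2^-1 on 3 strands reduces by inverse Markov moves (closure unchanged at each step):
  Deconjugate: the word is γ·β·γ⁻¹ with γ = s2 (prefix) and γ⁻¹ = s2^-1 (suffix); strip both.
  Deconjugate: the word is γ·β·γ⁻¹ with γ = s1^-1 (prefix) and γ⁻¹ = s1 (suffix); strip both.
Reduced to β = s2 s1^-1 s2 s2 s2 s1^-1 s2 s1^-1 s2 s1^-1 on 3 strands, 10 crossings.
Compute on β:
Braid: s2 s1^-1 s2 s2 s2 s1^-1 s2 s1^-1 s2 s1^-1 on 3 strands, 10 crossings.
Writhe w = (#positive) - (#negative) = 6 - 4 = 2.
State-sum expansion of <K>. There are 2^10 = 1024 states.
Smooth each crossing (0=||, 1=⌣⌢); contribution A^(Σ sign_k(1-2s_k)) * d^(L-1).
Tabulate the states by total A-exponent and number of loops L (A-exp: L × count):
  A^10: L=5 ×1
  A^8: L=4 ×10
  A^6: L=3 ×42, L=5 ×3
  A^4: L=2 ×90, L=4 ×29, L=6 ×1
  A^2: L=1 ×87, L=3 ×110, L=5 ×13
  A^0: L=2 ×179, L=4 ×71, L=6 ×2
  A^-2: L=3 ×187, L=5 ×23
  A^-4: L=4 ×117, L=6 ×3
  A^-6: L=5 ×45
  A^-8: L=6 ×10
  A^-10: L=7 ×1
Each group contributes A^e * Σ count * d^(L-1):
Powers of d = -A^2 - A^-2: d^2 = A^4 + 2 + A^-4; d^3 = -A^6 - 3*A^2 - 3*A^-2 - A^-6; d^4 = A^8 + 4*A^4 + 6 + 4*A^-4 + A^-8; d^5 = -A^10 - 5*A^6 - 10*A^2 - 10*A^-2 - 5*A^-6 - A^-10; d^6 = A^12 + 6*A^8 + 15*A^4 + 20 + 15*A^-4 + 6*A^-8 + A^-12.
  A^10 * (d^4) = A^18 + 4*A^14 + 6*A^10 + 4*A^6 + A^2
  A^8 * (10*d^3) = -10*A^14 - 30*A^10 - 30*A^6 - 10*A^2
  A^6 * (42*d^2 + 3*d^4) = 3*A^14 + 54*A^10 + 102*A^6 + 54*A^2 + 3*A^-2
  A^4 * (90*d + 29*d^3 + d^5) = -A^14 - 34*A^10 - 187*A^6 - 187*A^2 - 34*A^-2 - A^-6
  A^2 * (87 + 110*d^2 + 13*d^4) = 13*A^10 + 162*A^6 + 385*A^2 + 162*A^-2 + 13*A^-6
  A^0 * (179*d + 71*d^3 + 2*d^5) = -2*A^10 - 81*A^6 - 412*A^2 - 412*A^-2 - 81*A^-6 - 2*A^-10
  A^-2 * (187*d^2 + 23*d^4) = 23*A^6 + 279*A^2 + 512*A^-2 + 279*A^-6 + 23*A^-10
  A^-4 * (117*d^3 + 3*d^5) = -3*A^6 - 132*A^2 - 381*A^-2 - 381*A^-6 - 132*A^-10 - 3*A^-14
  A^-6 * (45*d^4) = 45*A^2 + 180*A^-2 + 270*A^-6 + 180*A^-10 + 45*A^-14
  A^-8 * (10*d^5) = -10*A^2 - 50*A^-2 - 100*A^-6 - 100*A^-10 - 50*A^-14 - 10*A^-18
  A^-10 * (d^6) = A^2 + 6*A^-2 + 15*A^-6 + 20*A^-10 + 15*A^-14 + 6*A^-18 + A^-22
Summing the groups: <K> = A^18 - 4*A^14 + 7*A^10 - 10*A^6 + 14*A^2 - 14*A^-2 + 14*A^-6 - 11*A^-10 + 7*A^-14 - 4*A^-18 + A^-22
Normalise by the writhe: (-A^3)^(-w) = (-A^3)^(-2) = A^-6, so f(A) = A^-6 * <K> = A^12 - 4*A^8 + 7*A^4 - 10 + 14*A^-4 - 14*A^-8 + 14*A^-12 - 11*A^-16 + 7*A^-20 - 4*A^-24 + A^-28.
Substitute A = t^(-1/4), i.e. A^e → t^(-e/4): V(t) = t^7 - 4*t^6 + 7*t^5 - 11*t^4 + 14*t^3 - 14*t^2 + 14*t - 10 + 7*t^-1 - 4*t^-2 + t^-3

Answer: t^7 - 4*t^6 + 7*t^5 - 11*t^4 + 14*t^3 - 14*t^2 + 14*t - 10 + 7*t^-1 - 4*t^-2 + t^-3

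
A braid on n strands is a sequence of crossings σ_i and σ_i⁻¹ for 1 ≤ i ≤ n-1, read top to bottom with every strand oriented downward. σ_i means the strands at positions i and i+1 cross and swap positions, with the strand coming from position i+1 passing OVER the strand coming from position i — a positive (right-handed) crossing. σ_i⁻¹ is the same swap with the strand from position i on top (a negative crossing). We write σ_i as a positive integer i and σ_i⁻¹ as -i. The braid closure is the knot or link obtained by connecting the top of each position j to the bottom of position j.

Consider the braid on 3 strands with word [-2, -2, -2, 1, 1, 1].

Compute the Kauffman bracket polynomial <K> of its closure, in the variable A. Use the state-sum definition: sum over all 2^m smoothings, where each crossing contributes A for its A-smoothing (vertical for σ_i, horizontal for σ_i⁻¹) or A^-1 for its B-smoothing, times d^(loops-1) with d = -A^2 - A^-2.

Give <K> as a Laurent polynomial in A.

-A^12 + A^8 - A^4 + 3 - A^-4 + A^-8 - A^-12

Derivation:
Braid: s2^-1 s2^-1 s2^-1 s1 s1 s1 on 3 strands, 6 crossings.
Writhe w = (#positive) - (#negative) = 3 - 3 = 0.
State-sum expansion of <K>. There are 2^6 = 64 states.
Each crossing splits two ways (0=vertical, 1=horizontal). The state's weight is A^(#A-smoothings - #B-smoothings) * d^(loops - 1).
Tabulate the states by total A-exponent and number of loops L (A-exp: L × count):
  A^6: L=4 ×1
  A^4: L=3 ×6
  A^2: L=2 ×12, L=4 ×3
  A^0: L=1 ×9, L=3 ×10, L=5 ×1
  A^-2: L=2 ×12, L=4 ×3
  A^-4: L=3 ×6
  A^-6: L=4 ×1
Each group contributes A^e * Σ count * d^(L-1):
Powers of d = -A^2 - A^-2: d^2 = A^4 + 2 + A^-4; d^3 = -A^6 - 3*A^2 - 3*A^-2 - A^-6; d^4 = A^8 + 4*A^4 + 6 + 4*A^-4 + A^-8.
  A^6 * (d^3) = -A^12 - 3*A^8 - 3*A^4 - 1
  A^4 * (6*d^2) = 6*A^8 + 12*A^4 + 6
  A^2 * (12*d + 3*d^3) = -3*A^8 - 21*A^4 - 21 - 3*A^-4
  A^0 * (9 + 10*d^2 + d^4) = A^8 + 14*A^4 + 35 + 14*A^-4 + A^-8
  A^-2 * (12*d + 3*d^3) = -3*A^4 - 21 - 21*A^-4 - 3*A^-8
  A^-4 * (6*d^2) = 6 + 12*A^-4 + 6*A^-8
  A^-6 * (d^3) = -1 - 3*A^-4 - 3*A^-8 - A^-12
Summing the groups: <K> = -A^12 + A^8 - A^4 + 3 - A^-4 + A^-8 - A^-12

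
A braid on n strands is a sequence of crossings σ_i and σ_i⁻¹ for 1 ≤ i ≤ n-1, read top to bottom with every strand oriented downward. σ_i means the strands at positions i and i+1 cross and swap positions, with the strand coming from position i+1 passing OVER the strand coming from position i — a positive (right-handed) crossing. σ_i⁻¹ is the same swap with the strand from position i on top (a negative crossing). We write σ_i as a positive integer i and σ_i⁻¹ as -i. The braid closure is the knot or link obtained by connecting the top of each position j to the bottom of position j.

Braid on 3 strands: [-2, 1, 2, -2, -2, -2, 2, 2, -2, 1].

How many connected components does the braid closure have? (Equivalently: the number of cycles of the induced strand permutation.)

1

Derivation:
Track the strand permutation on 3 strands, starting from identity.
  step 1: s2^-1 swaps positions 2,3 -> [1 3 2]
  step 2: s1 swaps positions 1,2 -> [3 1 2]
  step 3: s2 swaps positions 2,3 -> [3 2 1]
  step 4: s2^-1 swaps positions 2,3 -> [3 1 2]
  step 5: s2^-1 swaps positions 2,3 -> [3 2 1]
  step 6: s2^-1 swaps positions 2,3 -> [3 1 2]
  step 7: s2 swaps positions 2,3 -> [3 2 1]
  step 8: s2 swaps positions 2,3 -> [3 1 2]
  step 9: s2^-1 swaps positions 2,3 -> [3 2 1]
  step 10: s1 swaps positions 1,2 -> [2 3 1]
Final permutation (position -> original strand): [2 3 1]
Closure components = cycle count of this permutation = 1.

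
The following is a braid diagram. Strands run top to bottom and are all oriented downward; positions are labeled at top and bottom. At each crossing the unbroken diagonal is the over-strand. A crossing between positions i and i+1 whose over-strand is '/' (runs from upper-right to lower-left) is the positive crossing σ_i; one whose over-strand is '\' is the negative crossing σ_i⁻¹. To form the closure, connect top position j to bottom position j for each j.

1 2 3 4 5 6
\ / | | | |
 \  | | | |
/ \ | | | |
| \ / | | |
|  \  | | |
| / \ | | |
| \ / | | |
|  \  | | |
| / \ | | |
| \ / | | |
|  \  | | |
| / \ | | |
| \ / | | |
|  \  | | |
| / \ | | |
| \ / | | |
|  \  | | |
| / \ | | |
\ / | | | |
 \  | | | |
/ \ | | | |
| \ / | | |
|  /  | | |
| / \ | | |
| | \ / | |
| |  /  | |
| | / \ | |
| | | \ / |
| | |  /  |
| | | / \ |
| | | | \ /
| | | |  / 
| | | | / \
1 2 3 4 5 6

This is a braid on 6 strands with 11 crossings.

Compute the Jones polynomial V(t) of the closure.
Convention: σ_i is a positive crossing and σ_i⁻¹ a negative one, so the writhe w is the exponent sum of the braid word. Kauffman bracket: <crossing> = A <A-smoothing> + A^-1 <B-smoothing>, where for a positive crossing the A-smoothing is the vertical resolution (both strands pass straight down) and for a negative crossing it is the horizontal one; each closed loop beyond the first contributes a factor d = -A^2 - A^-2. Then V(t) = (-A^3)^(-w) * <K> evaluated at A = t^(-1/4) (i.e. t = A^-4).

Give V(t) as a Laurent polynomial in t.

Reading the diagram top to bottom ('/'-over between positions i,i+1 = s_i, '\'-over = s_i^-1): braid word = s1^-1 s2^-1 s2^-1 s2^-1 s2^-1 s2^-1 s1^-1 s2 s3 s4 s5.
The presented braid s1^-1 s2^-1 s2^-1 s2^-1 s2^-1 s2^-1 s1^-1 s2 s3 s4 s5 on 6 strands reduces by inverse Markov moves (closure unchanged at each step):
  Destabilize: the word has the form β·s5 where s5 occurs only as the final letter (β ∈ B_5); drop it and the last strand → 5 strands.
  Destabilize: the word has the form β·s4 where s4 occurs only as the final letter (β ∈ B_4); drop it and the last strand → 4 strands.
  Destabilize: the word has the form β·s3 where s3 occurs only as the final letter (β ∈ B_3); drop it and the last strand → 3 strands.
Reduced to β = s1^-1 s2^-1 s2^-1 s2^-1 s2^-1 s2^-1 s1^-1 s2 on 3 strands, 8 crossings.
Compute on β:
Braid: s1^-1 s2^-1 s2^-1 s2^-1 s2^-1 s2^-1 s1^-1 s2 on 3 strands, 8 crossings.
Writhe w = (#positive) - (#negative) = 1 - 7 = -6.
State-sum expansion of <K>. There are 2^8 = 256 states.
Smooth each crossing (0=||, 1=⌣⌢); contribution A^(Σ sign_k(1-2s_k)) * d^(L-1).
Tabulate the states by total A-exponent and number of loops L (A-exp: L × count):
  A^8: L=6 ×1
  A^6: L=5 ×8
  A^4: L=4 ×25, L=6 ×3
  A^2: L=3 ×40, L=5 ×15, L=7 ×1
  A^0: L=2 ×35, L=4 ×30, L=6 ×5
  A^-2: L=1 ×15, L=3 ×31, L=5 ×10
  A^-4: L=2 ×18, L=4 ×10
  A^-6: L=1 ×2, L=3 ×6
  A^-8: L=2 ×1
Each group contributes A^e * Σ count * d^(L-1):
Powers of d = -A^2 - A^-2: d^2 = A^4 + 2 + A^-4; d^3 = -A^6 - 3*A^2 - 3*A^-2 - A^-6; d^4 = A^8 + 4*A^4 + 6 + 4*A^-4 + A^-8; d^5 = -A^10 - 5*A^6 - 10*A^2 - 10*A^-2 - 5*A^-6 - A^-10; d^6 = A^12 + 6*A^8 + 15*A^4 + 20 + 15*A^-4 + 6*A^-8 + A^-12.
  A^8 * (d^5) = -A^18 - 5*A^14 - 10*A^10 - 10*A^6 - 5*A^2 - A^-2
  A^6 * (8*d^4) = 8*A^14 + 32*A^10 + 48*A^6 + 32*A^2 + 8*A^-2
  A^4 * (25*d^3 + 3*d^5) = -3*A^14 - 40*A^10 - 105*A^6 - 105*A^2 - 40*A^-2 - 3*A^-6
  A^2 * (40*d^2 + 15*d^4 + d^6) = A^14 + 21*A^10 + 115*A^6 + 190*A^2 + 115*A^-2 + 21*A^-6 + A^-10
  A^0 * (35*d + 30*d^3 + 5*d^5) = -5*A^10 - 55*A^6 - 175*A^2 - 175*A^-2 - 55*A^-6 - 5*A^-10
  A^-2 * (15 + 31*d^2 + 10*d^4) = 10*A^6 + 71*A^2 + 137*A^-2 + 71*A^-6 + 10*A^-10
  A^-4 * (18*d + 10*d^3) = -10*A^2 - 48*A^-2 - 48*A^-6 - 10*A^-10
  A^-6 * (2 + 6*d^2) = 6*A^-2 + 14*A^-6 + 6*A^-10
  A^-8 * (d) = -A^-6 - A^-10
Summing the groups: <K> = -A^18 + A^14 - 2*A^10 + 3*A^6 - 2*A^2 + 2*A^-2 - A^-6 + A^-10
Normalise by the writhe: (-A^3)^(-w) = (-A^3)^(6) = A^18, so f(A) = A^18 * <K> = -A^36 + A^32 - 2*A^28 + 3*A^24 - 2*A^20 + 2*A^16 - A^12 + A^8.
Substitute A = t^(-1/4), i.e. A^e → t^(-e/4): V(t) = t^-2 - t^-3 + 2*t^-4 - 2*t^-5 + 3*t^-6 - 2*t^-7 + t^-8 - t^-9

Answer: t^-2 - t^-3 + 2*t^-4 - 2*t^-5 + 3*t^-6 - 2*t^-7 + t^-8 - t^-9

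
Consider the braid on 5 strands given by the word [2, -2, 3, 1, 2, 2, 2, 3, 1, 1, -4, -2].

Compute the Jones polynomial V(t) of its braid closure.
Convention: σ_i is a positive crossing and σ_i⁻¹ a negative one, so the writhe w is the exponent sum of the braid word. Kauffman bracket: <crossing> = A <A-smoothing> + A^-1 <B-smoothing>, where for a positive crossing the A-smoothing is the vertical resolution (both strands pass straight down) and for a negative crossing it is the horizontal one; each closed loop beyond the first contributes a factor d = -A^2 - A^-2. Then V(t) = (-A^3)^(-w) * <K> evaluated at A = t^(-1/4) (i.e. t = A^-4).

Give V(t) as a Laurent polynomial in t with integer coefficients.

t^10 - 3*t^9 + 4*t^8 - 6*t^7 + 6*t^6 - 5*t^5 + 5*t^4 - 2*t^3 + t^2

Derivation:
The presented braid s2 s2^-1 s3 s1 s2 s2 s2 s3 s1 s1 s4^-1 s2^-1 on 5 strands reduces by inverse Markov moves (closure unchanged at each step):
  Deconjugate: the word is γ·β·γ⁻¹ with γ = s2 (prefix) and γ⁻¹ = s2^-1 (suffix); strip both.
  Destabilize: the word has the form β·s4^-1 where s4^-1 occurs only as the final letter (β ∈ B_4); drop it and the last strand → 4 strands.
Reduced to β = s2^-1 s3 s1 s2 s2 s2 s3 s1 s1 on 4 strands, 9 crossings.
Compute on β:
Braid: s2^-1 s3 s1 s2 s2 s2 s3 s1 s1 on 4 strands, 9 crossings.
Writhe w = (#positive) - (#negative) = 8 - 1 = 7.
Enumerate smoothing states for the bracket polynomial. There are 2^9 = 512 states.
Smooth each crossing (0=||, 1=⌣⌢); contribution A^(Σ sign_k(1-2s_k)) * d^(L-1).
Tabulate the states by total A-exponent and number of loops L (A-exp: L × count):
  A^9: L=3 ×1
  A^7: L=2 ×5, L=4 ×4
  A^5: L=1 ×6, L=3 ×27, L=5 ×3
  A^3: L=2 ×57, L=4 ×26, L=6 ×1
  A^1: L=1 ×39, L=3 ×77, L=5 ×10
  A^-1: L=2 ×81, L=4 ×44, L=6 ×1
  A^-3: L=3 ×73, L=5 ×11
  A^-5: L=4 ×35, L=6 ×1
  A^-7: L=5 ×9
  A^-9: L=6 ×1
Each group contributes A^e * Σ count * d^(L-1):
Powers of d = -A^2 - A^-2: d^2 = A^4 + 2 + A^-4; d^3 = -A^6 - 3*A^2 - 3*A^-2 - A^-6; d^4 = A^8 + 4*A^4 + 6 + 4*A^-4 + A^-8; d^5 = -A^10 - 5*A^6 - 10*A^2 - 10*A^-2 - 5*A^-6 - A^-10.
  A^9 * (d^2) = A^13 + 2*A^9 + A^5
  A^7 * (5*d + 4*d^3) = -4*A^13 - 17*A^9 - 17*A^5 - 4*A
  A^5 * (6 + 27*d^2 + 3*d^4) = 3*A^13 + 39*A^9 + 78*A^5 + 39*A + 3*A^-3
  A^3 * (57*d + 26*d^3 + d^5) = -A^13 - 31*A^9 - 145*A^5 - 145*A - 31*A^-3 - A^-7
  A^1 * (39 + 77*d^2 + 10*d^4) = 10*A^9 + 117*A^5 + 253*A + 117*A^-3 + 10*A^-7
  A^-1 * (81*d + 44*d^3 + d^5) = -A^9 - 49*A^5 - 223*A - 223*A^-3 - 49*A^-7 - A^-11
  A^-3 * (73*d^2 + 11*d^4) = 11*A^5 + 117*A + 212*A^-3 + 117*A^-7 + 11*A^-11
  A^-5 * (35*d^3 + d^5) = -A^5 - 40*A - 115*A^-3 - 115*A^-7 - 40*A^-11 - A^-15
  A^-7 * (9*d^4) = 9*A + 36*A^-3 + 54*A^-7 + 36*A^-11 + 9*A^-15
  A^-9 * (d^5) = -A - 5*A^-3 - 10*A^-7 - 10*A^-11 - 5*A^-15 - A^-19
Summing the groups: <K> = -A^13 + 2*A^9 - 5*A^5 + 5*A - 6*A^-3 + 6*A^-7 - 4*A^-11 + 3*A^-15 - A^-19
Normalise by the writhe: (-A^3)^(-w) = (-A^3)^(-7) = -A^-21, so f(A) = -A^-21 * <K> = A^-8 - 2*A^-12 + 5*A^-16 - 5*A^-20 + 6*A^-24 - 6*A^-28 + 4*A^-32 - 3*A^-36 + A^-40.
Substitute A = t^(-1/4), i.e. A^e → t^(-e/4): V(t) = t^10 - 3*t^9 + 4*t^8 - 6*t^7 + 6*t^6 - 5*t^5 + 5*t^4 - 2*t^3 + t^2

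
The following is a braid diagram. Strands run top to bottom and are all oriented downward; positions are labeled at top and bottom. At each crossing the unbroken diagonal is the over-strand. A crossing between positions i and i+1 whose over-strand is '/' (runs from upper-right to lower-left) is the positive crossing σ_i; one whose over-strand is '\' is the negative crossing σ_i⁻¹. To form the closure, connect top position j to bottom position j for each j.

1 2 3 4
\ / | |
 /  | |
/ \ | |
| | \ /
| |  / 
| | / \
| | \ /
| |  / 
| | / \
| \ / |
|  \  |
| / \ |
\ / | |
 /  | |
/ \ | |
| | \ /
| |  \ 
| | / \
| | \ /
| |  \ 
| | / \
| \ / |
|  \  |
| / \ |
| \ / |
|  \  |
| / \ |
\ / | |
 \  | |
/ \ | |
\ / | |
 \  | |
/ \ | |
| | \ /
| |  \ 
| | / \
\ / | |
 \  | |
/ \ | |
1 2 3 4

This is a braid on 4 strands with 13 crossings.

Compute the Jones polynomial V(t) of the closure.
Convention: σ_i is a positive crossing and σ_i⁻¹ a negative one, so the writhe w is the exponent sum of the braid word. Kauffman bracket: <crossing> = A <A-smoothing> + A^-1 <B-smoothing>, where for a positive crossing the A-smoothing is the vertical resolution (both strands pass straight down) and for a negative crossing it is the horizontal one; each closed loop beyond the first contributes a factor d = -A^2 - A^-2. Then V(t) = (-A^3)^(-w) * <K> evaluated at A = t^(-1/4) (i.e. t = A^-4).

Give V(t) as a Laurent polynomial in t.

t^-1 - t^-2 + 2*t^-3 - 2*t^-4 + 2*t^-5 - t^-6 + t^-7 - t^-8

Derivation:
Reading the diagram top to bottom ('/'-over between positions i,i+1 = s_i, '\'-over = s_i^-1): braid word = s1 s3 s3 s2^-1 s1 s3^-1 s3^-1 s2^-1 s2^-1 s1^-1 s1^-1 s3^-1 s1^-1.
The presented braid s1 s3 s3 s2^-1 s1 s3^-1 s3^-1 s2^-1 s2^-1 s1^-1 s1^-1 s3^-1 s1^-1 on 4 strands reduces by inverse Markov moves (closure unchanged at each step):
  Deconjugate: the word is γ·β·γ⁻¹ with γ = s1 s3 (prefix) and γ⁻¹ = s3^-1 s1^-1 (suffix); strip both.
Reduced to β = s3 s2^-1 s1 s3^-1 s3^-1 s2^-1 s2^-1 s1^-1 s1^-1 on 4 strands, 9 crossings.
Compute on β:
Braid: s3 s2^-1 s1 s3^-1 s3^-1 s2^-1 s2^-1 s1^-1 s1^-1 on 4 strands, 9 crossings.
Writhe w = (#positive) - (#negative) = 2 - 7 = -5.
State-sum expansion of <K>. There are 2^9 = 512 states.
For each crossing: s=0 is the vertical smoothing, s=1 horizontal. Crossing k contributes A^(sign_k * (1 - 2*s_k)); loop factor d = -A^2 - A^-2.
Tabulate the states by total A-exponent and number of loops L (A-exp: L × count):
  A^9: L=5 ×1
  A^7: L=4 ×9
  A^5: L=3 ×31, L=5 ×5
  A^3: L=2 ×48, L=4 ×35, L=6 ×1
  A^1: L=1 ×28, L=3 ×86, L=5 ×12
  A^-1: L=2 ×82, L=4 ×43, L=6 ×1
  A^-3: L=1 ×20, L=3 ×58, L=5 ×6
  A^-5: L=2 ×25, L=4 ×11
  A^-7: L=1 ×3, L=3 ×6
  A^-9: L=2 ×1
Each group contributes A^e * Σ count * d^(L-1):
Powers of d = -A^2 - A^-2: d^2 = A^4 + 2 + A^-4; d^3 = -A^6 - 3*A^2 - 3*A^-2 - A^-6; d^4 = A^8 + 4*A^4 + 6 + 4*A^-4 + A^-8; d^5 = -A^10 - 5*A^6 - 10*A^2 - 10*A^-2 - 5*A^-6 - A^-10.
  A^9 * (d^4) = A^17 + 4*A^13 + 6*A^9 + 4*A^5 + A
  A^7 * (9*d^3) = -9*A^13 - 27*A^9 - 27*A^5 - 9*A
  A^5 * (31*d^2 + 5*d^4) = 5*A^13 + 51*A^9 + 92*A^5 + 51*A + 5*A^-3
  A^3 * (48*d + 35*d^3 + d^5) = -A^13 - 40*A^9 - 163*A^5 - 163*A - 40*A^-3 - A^-7
  A^1 * (28 + 86*d^2 + 12*d^4) = 12*A^9 + 134*A^5 + 272*A + 134*A^-3 + 12*A^-7
  A^-1 * (82*d + 43*d^3 + d^5) = -A^9 - 48*A^5 - 221*A - 221*A^-3 - 48*A^-7 - A^-11
  A^-3 * (20 + 58*d^2 + 6*d^4) = 6*A^5 + 82*A + 172*A^-3 + 82*A^-7 + 6*A^-11
  A^-5 * (25*d + 11*d^3) = -11*A - 58*A^-3 - 58*A^-7 - 11*A^-11
  A^-7 * (3 + 6*d^2) = 6*A^-3 + 15*A^-7 + 6*A^-11
  A^-9 * (d) = -A^-7 - A^-11
Summing the groups: <K> = A^17 - A^13 + A^9 - 2*A^5 + 2*A - 2*A^-3 + A^-7 - A^-11
Normalise by the writhe: (-A^3)^(-w) = (-A^3)^(5) = -A^15, so f(A) = -A^15 * <K> = -A^32 + A^28 - A^24 + 2*A^20 - 2*A^16 + 2*A^12 - A^8 + A^4.
Substitute A = t^(-1/4), i.e. A^e → t^(-e/4): V(t) = t^-1 - t^-2 + 2*t^-3 - 2*t^-4 + 2*t^-5 - t^-6 + t^-7 - t^-8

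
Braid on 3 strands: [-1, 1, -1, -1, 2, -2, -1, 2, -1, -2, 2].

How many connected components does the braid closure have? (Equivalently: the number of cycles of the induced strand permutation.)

2

Derivation:
Track the strand permutation on 3 strands, starting from identity.
  step 1: s1^-1 swaps positions 1,2 -> [2 1 3]
  step 2: s1 swaps positions 1,2 -> [1 2 3]
  step 3: s1^-1 swaps positions 1,2 -> [2 1 3]
  step 4: s1^-1 swaps positions 1,2 -> [1 2 3]
  step 5: s2 swaps positions 2,3 -> [1 3 2]
  step 6: s2^-1 swaps positions 2,3 -> [1 2 3]
  step 7: s1^-1 swaps positions 1,2 -> [2 1 3]
  step 8: s2 swaps positions 2,3 -> [2 3 1]
  step 9: s1^-1 swaps positions 1,2 -> [3 2 1]
  step 10: s2^-1 swaps positions 2,3 -> [3 1 2]
  step 11: s2 swaps positions 2,3 -> [3 2 1]
Final permutation (position -> original strand): [3 2 1]
Closure components = cycle count of this permutation = 2.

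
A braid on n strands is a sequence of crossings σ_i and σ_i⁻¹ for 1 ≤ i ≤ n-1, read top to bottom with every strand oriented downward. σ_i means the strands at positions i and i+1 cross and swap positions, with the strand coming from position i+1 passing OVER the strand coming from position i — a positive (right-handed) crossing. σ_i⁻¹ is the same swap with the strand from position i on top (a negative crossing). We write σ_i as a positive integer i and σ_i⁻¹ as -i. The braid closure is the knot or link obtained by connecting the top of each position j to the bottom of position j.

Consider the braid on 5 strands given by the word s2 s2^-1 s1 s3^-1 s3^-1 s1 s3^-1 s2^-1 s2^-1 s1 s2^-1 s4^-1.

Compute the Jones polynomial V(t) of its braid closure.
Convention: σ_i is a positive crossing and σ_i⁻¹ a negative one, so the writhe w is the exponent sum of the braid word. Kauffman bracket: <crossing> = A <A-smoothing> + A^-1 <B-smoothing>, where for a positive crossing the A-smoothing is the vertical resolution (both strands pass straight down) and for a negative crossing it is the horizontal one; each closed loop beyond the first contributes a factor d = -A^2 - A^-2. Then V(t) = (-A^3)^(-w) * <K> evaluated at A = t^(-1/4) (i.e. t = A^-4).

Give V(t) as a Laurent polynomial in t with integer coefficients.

The presented braid s2 s2^-1 s1 s3^-1 s3^-1 s1 s3^-1 s2^-1 s2^-1 s1 s2^-1 s4^-1 on 5 strands reduces by inverse Markov moves (closure unchanged at each step):
  Destabilize: the word has the form β·s4^-1 where s4^-1 occurs only as the final letter (β ∈ B_4); drop it and the last strand → 4 strands.
  Deconjugate: the word is γ·β·γ⁻¹ with γ = s2 (prefix) and γ⁻¹ = s2^-1 (suffix); strip both.
Reduced to β = s2^-1 s1 s3^-1 s3^-1 s1 s3^-1 s2^-1 s2^-1 s1 on 4 strands, 9 crossings.
Compute on β:
Braid: s2^-1 s1 s3^-1 s3^-1 s1 s3^-1 s2^-1 s2^-1 s1 on 4 strands, 9 crossings.
Writhe w = (#positive) - (#negative) = 3 - 6 = -3.
Enumerate smoothing states for the bracket polynomial. There are 2^9 = 512 states.
Smooth each crossing (0=||, 1=⌣⌢); contribution A^(Σ sign_k(1-2s_k)) * d^(L-1).
Tabulate the states by total A-exponent and number of loops L (A-exp: L × count):
  A^9: L=6 ×1
  A^7: L=5 ×9
  A^5: L=4 ×35, L=6 ×1
  A^3: L=3 ×73, L=5 ×11
  A^1: L=2 ×81, L=4 ×44, L=6 ×1
  A^-1: L=1 ×39, L=3 ×77, L=5 ×10
  A^-3: L=2 ×55, L=4 ×28, L=6 ×1
  A^-5: L=3 ×32, L=5 ×4
  A^-7: L=4 ×9
  A^-9: L=5 ×1
Each group contributes A^e * Σ count * d^(L-1):
Powers of d = -A^2 - A^-2: d^2 = A^4 + 2 + A^-4; d^3 = -A^6 - 3*A^2 - 3*A^-2 - A^-6; d^4 = A^8 + 4*A^4 + 6 + 4*A^-4 + A^-8; d^5 = -A^10 - 5*A^6 - 10*A^2 - 10*A^-2 - 5*A^-6 - A^-10.
  A^9 * (d^5) = -A^19 - 5*A^15 - 10*A^11 - 10*A^7 - 5*A^3 - A^-1
  A^7 * (9*d^4) = 9*A^15 + 36*A^11 + 54*A^7 + 36*A^3 + 9*A^-1
  A^5 * (35*d^3 + d^5) = -A^15 - 40*A^11 - 115*A^7 - 115*A^3 - 40*A^-1 - A^-5
  A^3 * (73*d^2 + 11*d^4) = 11*A^11 + 117*A^7 + 212*A^3 + 117*A^-1 + 11*A^-5
  A^1 * (81*d + 44*d^3 + d^5) = -A^11 - 49*A^7 - 223*A^3 - 223*A^-1 - 49*A^-5 - A^-9
  A^-1 * (39 + 77*d^2 + 10*d^4) = 10*A^7 + 117*A^3 + 253*A^-1 + 117*A^-5 + 10*A^-9
  A^-3 * (55*d + 28*d^3 + d^5) = -A^7 - 33*A^3 - 149*A^-1 - 149*A^-5 - 33*A^-9 - A^-13
  A^-5 * (32*d^2 + 4*d^4) = 4*A^3 + 48*A^-1 + 88*A^-5 + 48*A^-9 + 4*A^-13
  A^-7 * (9*d^3) = -9*A^-1 - 27*A^-5 - 27*A^-9 - 9*A^-13
  A^-9 * (d^4) = A^-1 + 4*A^-5 + 6*A^-9 + 4*A^-13 + A^-17
Summing the groups: <K> = -A^19 + 3*A^15 - 4*A^11 + 6*A^7 - 7*A^3 + 6*A^-1 - 6*A^-5 + 3*A^-9 - 2*A^-13 + A^-17
Normalise by the writhe: (-A^3)^(-w) = (-A^3)^(3) = -A^9, so f(A) = -A^9 * <K> = A^28 - 3*A^24 + 4*A^20 - 6*A^16 + 7*A^12 - 6*A^8 + 6*A^4 - 3 + 2*A^-4 - A^-8.
Substitute A = t^(-1/4), i.e. A^e → t^(-e/4): V(t) = -t^2 + 2*t - 3 + 6*t^-1 - 6*t^-2 + 7*t^-3 - 6*t^-4 + 4*t^-5 - 3*t^-6 + t^-7

Answer: -t^2 + 2*t - 3 + 6*t^-1 - 6*t^-2 + 7*t^-3 - 6*t^-4 + 4*t^-5 - 3*t^-6 + t^-7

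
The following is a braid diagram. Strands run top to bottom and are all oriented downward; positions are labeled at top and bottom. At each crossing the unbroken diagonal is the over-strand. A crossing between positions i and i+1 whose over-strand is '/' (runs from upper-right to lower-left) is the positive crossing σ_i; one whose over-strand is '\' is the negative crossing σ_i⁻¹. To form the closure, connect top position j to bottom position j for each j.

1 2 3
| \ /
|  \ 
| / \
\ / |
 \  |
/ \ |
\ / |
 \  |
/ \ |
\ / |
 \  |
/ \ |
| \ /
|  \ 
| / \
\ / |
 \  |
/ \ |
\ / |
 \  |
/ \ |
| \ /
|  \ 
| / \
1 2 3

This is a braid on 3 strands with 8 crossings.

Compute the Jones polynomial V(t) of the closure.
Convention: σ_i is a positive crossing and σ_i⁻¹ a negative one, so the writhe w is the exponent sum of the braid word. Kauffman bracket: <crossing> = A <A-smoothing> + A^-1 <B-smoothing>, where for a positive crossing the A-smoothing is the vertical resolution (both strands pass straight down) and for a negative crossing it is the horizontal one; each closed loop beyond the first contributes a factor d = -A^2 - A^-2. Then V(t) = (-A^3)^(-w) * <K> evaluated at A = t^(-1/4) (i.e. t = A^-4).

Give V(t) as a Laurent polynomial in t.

t^-3 + t^-5 - t^-8

Derivation:
Reading the diagram top to bottom ('/'-over between positions i,i+1 = s_i, '\'-over = s_i^-1): braid word = s2^-1 s1^-1 s1^-1 s1^-1 s2^-1 s1^-1 s1^-1 s2^-1.
Braid: s2^-1 s1^-1 s1^-1 s1^-1 s2^-1 s1^-1 s1^-1 s2^-1 on 3 strands, 8 crossings.
Writhe w = (#positive) - (#negative) = 0 - 8 = -8.
Computing the Kauffman bracket via state sum. There are 2^8 = 256 states.
Smooth each crossing (0=||, 1=⌣⌢); contribution A^(Σ sign_k(1-2s_k)) * d^(L-1).
Tabulate the states by total A-exponent and number of loops L (A-exp: L × count):
  A^8: L=5 ×1
  A^6: L=4 ×7, L=6 ×1
  A^4: L=3 ×19, L=5 ×9
  A^2: L=2 ×24, L=4 ×31, L=6 ×1
  A^0: L=1 ×12, L=3 ×53, L=5 ×5
  A^-2: L=2 ×45, L=4 ×11
  A^-4: L=1 ×15, L=3 ×13
  A^-6: L=2 ×8
  A^-8: L=3 ×1
Each group contributes A^e * Σ count * d^(L-1):
Powers of d = -A^2 - A^-2: d^2 = A^4 + 2 + A^-4; d^3 = -A^6 - 3*A^2 - 3*A^-2 - A^-6; d^4 = A^8 + 4*A^4 + 6 + 4*A^-4 + A^-8; d^5 = -A^10 - 5*A^6 - 10*A^2 - 10*A^-2 - 5*A^-6 - A^-10.
  A^8 * (d^4) = A^16 + 4*A^12 + 6*A^8 + 4*A^4 + 1
  A^6 * (7*d^3 + d^5) = -A^16 - 12*A^12 - 31*A^8 - 31*A^4 - 12 - A^-4
  A^4 * (19*d^2 + 9*d^4) = 9*A^12 + 55*A^8 + 92*A^4 + 55 + 9*A^-4
  A^2 * (24*d + 31*d^3 + d^5) = -A^12 - 36*A^8 - 127*A^4 - 127 - 36*A^-4 - A^-8
  A^0 * (12 + 53*d^2 + 5*d^4) = 5*A^8 + 73*A^4 + 148 + 73*A^-4 + 5*A^-8
  A^-2 * (45*d + 11*d^3) = -11*A^4 - 78 - 78*A^-4 - 11*A^-8
  A^-4 * (15 + 13*d^2) = 13 + 41*A^-4 + 13*A^-8
  A^-6 * (8*d) = -8*A^-4 - 8*A^-8
  A^-8 * (d^2) = A^-4 + 2*A^-8 + A^-12
Summing the groups: <K> = -A^8 + A^-4 + A^-12
Normalise by the writhe: (-A^3)^(-w) = (-A^3)^(8) = A^24, so f(A) = A^24 * <K> = -A^32 + A^20 + A^12.
Substitute A = t^(-1/4), i.e. A^e → t^(-e/4): V(t) = t^-3 + t^-5 - t^-8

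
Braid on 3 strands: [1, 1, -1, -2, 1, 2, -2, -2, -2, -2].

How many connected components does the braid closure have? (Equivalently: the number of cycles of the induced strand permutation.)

1

Derivation:
Track the strand permutation on 3 strands, starting from identity.
  step 1: s1 swaps positions 1,2 -> [2 1 3]
  step 2: s1 swaps positions 1,2 -> [1 2 3]
  step 3: s1^-1 swaps positions 1,2 -> [2 1 3]
  step 4: s2^-1 swaps positions 2,3 -> [2 3 1]
  step 5: s1 swaps positions 1,2 -> [3 2 1]
  step 6: s2 swaps positions 2,3 -> [3 1 2]
  step 7: s2^-1 swaps positions 2,3 -> [3 2 1]
  step 8: s2^-1 swaps positions 2,3 -> [3 1 2]
  step 9: s2^-1 swaps positions 2,3 -> [3 2 1]
  step 10: s2^-1 swaps positions 2,3 -> [3 1 2]
Final permutation (position -> original strand): [3 1 2]
Closure components = cycle count of this permutation = 1.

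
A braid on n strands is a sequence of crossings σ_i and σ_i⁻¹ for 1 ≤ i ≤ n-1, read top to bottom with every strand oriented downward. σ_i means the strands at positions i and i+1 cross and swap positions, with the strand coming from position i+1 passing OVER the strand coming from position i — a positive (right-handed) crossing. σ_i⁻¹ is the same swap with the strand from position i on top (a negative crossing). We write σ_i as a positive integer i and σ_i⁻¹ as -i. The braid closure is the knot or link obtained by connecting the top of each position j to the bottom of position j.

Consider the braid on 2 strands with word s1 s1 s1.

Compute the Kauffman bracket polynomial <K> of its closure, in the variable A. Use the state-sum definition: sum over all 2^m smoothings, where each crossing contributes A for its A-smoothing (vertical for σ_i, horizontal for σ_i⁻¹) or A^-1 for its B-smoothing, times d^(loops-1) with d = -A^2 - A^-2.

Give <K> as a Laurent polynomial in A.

-A^5 - A^-3 + A^-7

Derivation:
Braid: s1 s1 s1 on 2 strands, 3 crossings.
Writhe w = (#positive) - (#negative) = 3 - 0 = 3.
Enumerate smoothing states for the bracket polynomial. There are 2^3 = 8 states.
Smooth each crossing (0=||, 1=⌣⌢); contribution A^(Σ sign_k(1-2s_k)) * d^(L-1).
  state 000: A-exp=+3, loops=2, term = A^3 * d^1
  state 001: A-exp=+1, loops=1, term = A^1 * d^0
  state 010: A-exp=+1, loops=1, term = A^1 * d^0
  state 011: A-exp=-1, loops=2, term = A^-1 * d^1
  state 100: A-exp=+1, loops=1, term = A^1 * d^0
  state 101: A-exp=-1, loops=2, term = A^-1 * d^1
  state 110: A-exp=-1, loops=2, term = A^-1 * d^1
  state 111: A-exp=-3, loops=3, term = A^-3 * d^2
Collect the terms by A-exponent (count of states per loop number):
Powers of d = -A^2 - A^-2: d^2 = A^4 + 2 + A^-4.
  A^3 * (d) = -A^5 - A
  A^1 * (3) = 3*A
  A^-1 * (3*d) = -3*A - 3*A^-3
  A^-3 * (d^2) = A + 2*A^-3 + A^-7
Summing the groups: <K> = -A^5 - A^-3 + A^-7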